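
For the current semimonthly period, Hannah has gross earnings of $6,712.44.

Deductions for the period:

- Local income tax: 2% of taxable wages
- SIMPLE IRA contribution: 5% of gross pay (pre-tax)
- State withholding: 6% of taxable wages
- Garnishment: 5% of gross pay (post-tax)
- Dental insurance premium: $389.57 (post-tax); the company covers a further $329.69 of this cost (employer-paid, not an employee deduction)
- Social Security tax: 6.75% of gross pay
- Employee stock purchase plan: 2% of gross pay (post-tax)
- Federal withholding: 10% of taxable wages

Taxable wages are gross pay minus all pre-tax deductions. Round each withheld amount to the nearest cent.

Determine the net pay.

$3,916.46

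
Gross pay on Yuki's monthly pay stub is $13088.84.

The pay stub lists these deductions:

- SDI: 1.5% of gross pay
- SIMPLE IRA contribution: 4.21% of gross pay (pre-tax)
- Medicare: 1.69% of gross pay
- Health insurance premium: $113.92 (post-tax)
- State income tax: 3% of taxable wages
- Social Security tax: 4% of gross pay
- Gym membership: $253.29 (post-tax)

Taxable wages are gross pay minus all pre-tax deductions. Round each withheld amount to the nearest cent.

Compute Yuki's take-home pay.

$10853.38

SIMPLE IRA contribution: $13088.84 × 0.0421 = $551.04
Taxable wages = $13088.84 − $551.04 = $12537.80
State income tax: $12537.80 × 0.03 = $376.13
Medicare: $13088.84 × 0.0169 = $221.20
Social Security tax: $13088.84 × 0.04 = $523.55
SDI: $13088.84 × 0.015 = $196.33
Health insurance premium: $113.92
Gym membership: $253.29
Total deductions = $551.04 + $376.13 + $221.20 + $523.55 + $196.33 + $113.92 + $253.29 = $2235.46
Net pay = $13088.84 − $2235.46 = $10853.38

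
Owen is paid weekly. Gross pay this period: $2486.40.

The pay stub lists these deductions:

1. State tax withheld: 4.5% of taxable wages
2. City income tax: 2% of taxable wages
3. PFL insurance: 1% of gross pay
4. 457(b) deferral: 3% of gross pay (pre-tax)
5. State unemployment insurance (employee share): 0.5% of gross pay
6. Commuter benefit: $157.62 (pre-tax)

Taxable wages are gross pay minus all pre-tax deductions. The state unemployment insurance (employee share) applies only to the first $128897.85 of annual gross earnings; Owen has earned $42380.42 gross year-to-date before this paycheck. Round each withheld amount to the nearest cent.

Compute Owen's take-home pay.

457(b) deferral: $2486.40 × 0.03 = $74.59
Commuter benefit: $157.62
Pre-tax total = $74.59 + $157.62 = $232.21
Taxable wages = $2486.40 − $232.21 = $2254.19
State tax withheld: $2254.19 × 0.045 = $101.44
City income tax: $2254.19 × 0.02 = $45.08
PFL insurance: $2486.40 × 0.01 = $24.86
State unemployment insurance (employee share): cap not yet reached, full $2486.40 is subject → $2486.40 × 0.005 = $12.43
Total deductions = $74.59 + $157.62 + $101.44 + $45.08 + $24.86 + $12.43 = $416.02
Net pay = $2486.40 − $416.02 = $2070.38

$2070.38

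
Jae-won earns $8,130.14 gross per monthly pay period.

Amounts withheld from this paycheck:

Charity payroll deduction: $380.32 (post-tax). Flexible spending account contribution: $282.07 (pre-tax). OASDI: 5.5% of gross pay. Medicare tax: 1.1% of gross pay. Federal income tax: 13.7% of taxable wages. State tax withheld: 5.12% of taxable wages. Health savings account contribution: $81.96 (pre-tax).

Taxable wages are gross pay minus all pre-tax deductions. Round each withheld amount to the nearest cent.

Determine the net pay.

$5,387.62

Flexible spending account contribution: $282.07
Health savings account contribution: $81.96
Pre-tax total = $282.07 + $81.96 = $364.03
Taxable wages = $8,130.14 − $364.03 = $7,766.11
Federal income tax: $7,766.11 × 0.137 = $1,063.96
State tax withheld: $7,766.11 × 0.0512 = $397.62
Medicare tax: $8,130.14 × 0.011 = $89.43
OASDI: $8,130.14 × 0.055 = $447.16
Charity payroll deduction: $380.32
Total deductions = $282.07 + $81.96 + $1,063.96 + $397.62 + $89.43 + $447.16 + $380.32 = $2,742.52
Net pay = $8,130.14 − $2,742.52 = $5,387.62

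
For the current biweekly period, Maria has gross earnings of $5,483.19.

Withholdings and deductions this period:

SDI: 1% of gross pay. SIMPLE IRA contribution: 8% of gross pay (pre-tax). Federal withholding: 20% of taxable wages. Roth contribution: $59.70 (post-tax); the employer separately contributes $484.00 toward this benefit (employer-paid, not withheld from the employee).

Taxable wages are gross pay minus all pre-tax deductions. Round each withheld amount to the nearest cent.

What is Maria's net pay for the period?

SIMPLE IRA contribution: $5,483.19 × 0.08 = $438.66
Taxable wages = $5,483.19 − $438.66 = $5,044.53
Federal withholding: $5,044.53 × 0.2 = $1,008.91
SDI: $5,483.19 × 0.01 = $54.83
Roth contribution: $59.70
(Employer's $484.00 toward Roth contribution is not withheld from the employee.)
Total deductions = $438.66 + $1,008.91 + $54.83 + $59.70 = $1,562.10
Net pay = $5,483.19 − $1,562.10 = $3,921.09

$3,921.09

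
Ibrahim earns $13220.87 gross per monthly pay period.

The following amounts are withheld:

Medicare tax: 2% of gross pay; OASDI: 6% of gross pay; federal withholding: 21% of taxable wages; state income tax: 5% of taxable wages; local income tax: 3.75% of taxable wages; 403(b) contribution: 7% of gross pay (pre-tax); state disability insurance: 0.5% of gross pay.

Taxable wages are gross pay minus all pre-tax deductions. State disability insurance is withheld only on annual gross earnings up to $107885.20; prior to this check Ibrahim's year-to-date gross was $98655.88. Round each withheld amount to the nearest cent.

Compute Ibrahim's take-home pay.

403(b) contribution: $13220.87 × 0.07 = $925.46
Taxable wages = $13220.87 − $925.46 = $12295.41
Local income tax: $12295.41 × 0.0375 = $461.08
State income tax: $12295.41 × 0.05 = $614.77
Federal withholding: $12295.41 × 0.21 = $2582.04
State disability insurance: only $107885.20 − $98655.88 = $9229.32 of this check is subject → $9229.32 × 0.005 = $46.15
Medicare tax: $13220.87 × 0.02 = $264.42
OASDI: $13220.87 × 0.06 = $793.25
Total deductions = $925.46 + $461.08 + $614.77 + $2582.04 + $46.15 + $264.42 + $793.25 = $5687.17
Net pay = $13220.87 − $5687.17 = $7533.70

$7533.70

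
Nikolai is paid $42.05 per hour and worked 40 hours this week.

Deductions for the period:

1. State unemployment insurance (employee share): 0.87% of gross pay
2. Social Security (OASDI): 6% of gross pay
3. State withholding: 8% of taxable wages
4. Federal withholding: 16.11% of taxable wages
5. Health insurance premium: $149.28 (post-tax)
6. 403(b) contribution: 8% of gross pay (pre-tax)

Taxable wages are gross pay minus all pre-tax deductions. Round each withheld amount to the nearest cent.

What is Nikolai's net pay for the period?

Gross pay: 40 × $42.05 = $1682.00
403(b) contribution: $1682.00 × 0.08 = $134.56
Taxable wages = $1682.00 − $134.56 = $1547.44
State withholding: $1547.44 × 0.08 = $123.80
Federal withholding: $1547.44 × 0.1611 = $249.29
State unemployment insurance (employee share): $1682.00 × 0.0087 = $14.63
Social Security (OASDI): $1682.00 × 0.06 = $100.92
Health insurance premium: $149.28
Total deductions = $134.56 + $123.80 + $249.29 + $14.63 + $100.92 + $149.28 = $772.48
Net pay = $1682.00 − $772.48 = $909.52

$909.52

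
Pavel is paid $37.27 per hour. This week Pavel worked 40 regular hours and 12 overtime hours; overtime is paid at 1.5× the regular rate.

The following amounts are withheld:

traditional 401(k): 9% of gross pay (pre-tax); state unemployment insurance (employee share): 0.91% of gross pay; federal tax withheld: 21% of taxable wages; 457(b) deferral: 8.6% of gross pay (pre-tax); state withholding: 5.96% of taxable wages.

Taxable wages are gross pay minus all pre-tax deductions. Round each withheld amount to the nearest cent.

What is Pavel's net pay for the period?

$1,281.33

Regular pay: 40 × $37.27 = $1,490.80
Overtime pay: 12 × $37.27 × 1.5 = $670.86
Gross pay = $1,490.80 + $670.86 = $2,161.66
457(b) deferral: $2,161.66 × 0.086 = $185.90
Traditional 401(k): $2,161.66 × 0.09 = $194.55
Pre-tax total = $185.90 + $194.55 = $380.45
Taxable wages = $2,161.66 − $380.45 = $1,781.21
Federal tax withheld: $1,781.21 × 0.21 = $374.05
State withholding: $1,781.21 × 0.0596 = $106.16
State unemployment insurance (employee share): $2,161.66 × 0.0091 = $19.67
Total deductions = $185.90 + $194.55 + $374.05 + $106.16 + $19.67 = $880.33
Net pay = $2,161.66 − $880.33 = $1,281.33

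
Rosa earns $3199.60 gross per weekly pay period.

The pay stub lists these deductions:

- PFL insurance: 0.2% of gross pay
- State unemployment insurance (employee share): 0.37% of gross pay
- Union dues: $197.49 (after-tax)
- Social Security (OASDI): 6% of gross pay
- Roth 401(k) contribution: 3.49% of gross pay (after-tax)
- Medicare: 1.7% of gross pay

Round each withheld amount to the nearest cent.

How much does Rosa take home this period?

$2625.83

State unemployment insurance (employee share): $3199.60 × 0.0037 = $11.84
PFL insurance: $3199.60 × 0.002 = $6.40
Medicare: $3199.60 × 0.017 = $54.39
Social Security (OASDI): $3199.60 × 0.06 = $191.98
Union dues: $197.49
Roth 401(k) contribution: $3199.60 × 0.0349 = $111.67
Total deductions = $11.84 + $6.40 + $54.39 + $191.98 + $197.49 + $111.67 = $573.77
Net pay = $3199.60 − $573.77 = $2625.83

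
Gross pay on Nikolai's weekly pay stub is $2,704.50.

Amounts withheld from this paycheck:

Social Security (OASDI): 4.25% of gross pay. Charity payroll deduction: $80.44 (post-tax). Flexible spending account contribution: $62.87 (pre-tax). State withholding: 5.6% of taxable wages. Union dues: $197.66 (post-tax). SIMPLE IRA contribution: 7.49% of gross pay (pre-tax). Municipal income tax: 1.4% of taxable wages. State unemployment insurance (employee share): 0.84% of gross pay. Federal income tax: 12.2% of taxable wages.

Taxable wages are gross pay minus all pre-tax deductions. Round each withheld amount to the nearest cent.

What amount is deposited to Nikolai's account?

$1,554.99

Flexible spending account contribution: $62.87
SIMPLE IRA contribution: $2,704.50 × 0.0749 = $202.57
Pre-tax total = $62.87 + $202.57 = $265.44
Taxable wages = $2,704.50 − $265.44 = $2,439.06
State withholding: $2,439.06 × 0.056 = $136.59
Federal income tax: $2,439.06 × 0.122 = $297.57
Municipal income tax: $2,439.06 × 0.014 = $34.15
State unemployment insurance (employee share): $2,704.50 × 0.0084 = $22.72
Social Security (OASDI): $2,704.50 × 0.0425 = $114.94
Charity payroll deduction: $80.44
Union dues: $197.66
Total deductions = $62.87 + $202.57 + $136.59 + $297.57 + $34.15 + $22.72 + $114.94 + $80.44 + $197.66 = $1,149.51
Net pay = $2,704.50 − $1,149.51 = $1,554.99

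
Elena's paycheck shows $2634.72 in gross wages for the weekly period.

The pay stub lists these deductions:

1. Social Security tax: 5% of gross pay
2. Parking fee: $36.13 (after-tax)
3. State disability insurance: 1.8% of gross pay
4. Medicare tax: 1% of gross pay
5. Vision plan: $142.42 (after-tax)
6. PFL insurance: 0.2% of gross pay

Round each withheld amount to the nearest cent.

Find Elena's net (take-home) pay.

State disability insurance: $2634.72 × 0.018 = $47.42
PFL insurance: $2634.72 × 0.002 = $5.27
Social Security tax: $2634.72 × 0.05 = $131.74
Medicare tax: $2634.72 × 0.01 = $26.35
Vision plan: $142.42
Parking fee: $36.13
Total deductions = $47.42 + $5.27 + $131.74 + $26.35 + $142.42 + $36.13 = $389.33
Net pay = $2634.72 − $389.33 = $2245.39

$2245.39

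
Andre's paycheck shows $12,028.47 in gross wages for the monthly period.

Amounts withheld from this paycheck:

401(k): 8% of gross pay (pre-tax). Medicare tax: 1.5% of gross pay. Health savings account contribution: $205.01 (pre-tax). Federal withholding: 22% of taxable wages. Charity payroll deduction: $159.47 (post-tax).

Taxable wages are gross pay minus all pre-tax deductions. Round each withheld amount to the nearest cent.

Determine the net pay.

$8,131.82

Health savings account contribution: $205.01
401(k): $12,028.47 × 0.08 = $962.28
Pre-tax total = $205.01 + $962.28 = $1,167.29
Taxable wages = $12,028.47 − $1,167.29 = $10,861.18
Federal withholding: $10,861.18 × 0.22 = $2,389.46
Medicare tax: $12,028.47 × 0.015 = $180.43
Charity payroll deduction: $159.47
Total deductions = $205.01 + $962.28 + $2,389.46 + $180.43 + $159.47 = $3,896.65
Net pay = $12,028.47 − $3,896.65 = $8,131.82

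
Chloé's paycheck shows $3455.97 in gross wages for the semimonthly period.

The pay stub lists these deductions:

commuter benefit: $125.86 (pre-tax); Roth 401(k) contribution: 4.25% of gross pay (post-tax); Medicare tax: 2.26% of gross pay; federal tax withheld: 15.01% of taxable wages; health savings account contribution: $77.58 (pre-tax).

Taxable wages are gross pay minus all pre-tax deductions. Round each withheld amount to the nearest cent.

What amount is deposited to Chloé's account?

Health savings account contribution: $77.58
Commuter benefit: $125.86
Pre-tax total = $77.58 + $125.86 = $203.44
Taxable wages = $3455.97 − $203.44 = $3252.53
Federal tax withheld: $3252.53 × 0.1501 = $488.20
Medicare tax: $3455.97 × 0.0226 = $78.10
Roth 401(k) contribution: $3455.97 × 0.0425 = $146.88
Total deductions = $77.58 + $125.86 + $488.20 + $78.10 + $146.88 = $916.62
Net pay = $3455.97 − $916.62 = $2539.35

$2539.35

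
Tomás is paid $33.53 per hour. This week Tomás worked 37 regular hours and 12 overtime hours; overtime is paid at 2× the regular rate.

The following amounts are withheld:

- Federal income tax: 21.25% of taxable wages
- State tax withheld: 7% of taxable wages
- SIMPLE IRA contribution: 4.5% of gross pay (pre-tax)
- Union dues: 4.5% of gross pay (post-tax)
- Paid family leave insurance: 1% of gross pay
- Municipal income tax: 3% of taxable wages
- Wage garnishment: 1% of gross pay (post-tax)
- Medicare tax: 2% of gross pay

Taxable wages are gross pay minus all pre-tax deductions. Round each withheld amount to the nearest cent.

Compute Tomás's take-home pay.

$1169.04

Regular pay: 37 × $33.53 = $1240.61
Overtime pay: 12 × $33.53 × 2 = $804.72
Gross pay = $1240.61 + $804.72 = $2045.33
SIMPLE IRA contribution: $2045.33 × 0.045 = $92.04
Taxable wages = $2045.33 − $92.04 = $1953.29
Federal income tax: $1953.29 × 0.2125 = $415.07
Municipal income tax: $1953.29 × 0.03 = $58.60
State tax withheld: $1953.29 × 0.07 = $136.73
Paid family leave insurance: $2045.33 × 0.01 = $20.45
Medicare tax: $2045.33 × 0.02 = $40.91
Wage garnishment: $2045.33 × 0.01 = $20.45
Union dues: $2045.33 × 0.045 = $92.04
Total deductions = $92.04 + $415.07 + $58.60 + $136.73 + $20.45 + $40.91 + $20.45 + $92.04 = $876.29
Net pay = $2045.33 − $876.29 = $1169.04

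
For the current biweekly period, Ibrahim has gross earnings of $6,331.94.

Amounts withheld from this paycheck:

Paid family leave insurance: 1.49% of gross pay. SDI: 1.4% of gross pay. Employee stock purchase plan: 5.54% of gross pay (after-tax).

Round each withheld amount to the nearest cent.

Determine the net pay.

$5,798.15

Paid family leave insurance: $6,331.94 × 0.0149 = $94.35
SDI: $6,331.94 × 0.014 = $88.65
Employee stock purchase plan: $6,331.94 × 0.0554 = $350.79
Total deductions = $94.35 + $88.65 + $350.79 = $533.79
Net pay = $6,331.94 − $533.79 = $5,798.15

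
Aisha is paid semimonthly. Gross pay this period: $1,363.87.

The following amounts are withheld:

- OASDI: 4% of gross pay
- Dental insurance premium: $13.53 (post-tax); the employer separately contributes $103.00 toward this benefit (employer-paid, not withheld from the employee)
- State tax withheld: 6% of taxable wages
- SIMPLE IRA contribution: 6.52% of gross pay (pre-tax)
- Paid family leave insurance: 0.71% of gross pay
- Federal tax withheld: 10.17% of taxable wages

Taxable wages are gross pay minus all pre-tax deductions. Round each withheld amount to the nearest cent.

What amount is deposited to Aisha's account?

SIMPLE IRA contribution: $1,363.87 × 0.0652 = $88.92
Taxable wages = $1,363.87 − $88.92 = $1,274.95
State tax withheld: $1,274.95 × 0.06 = $76.50
Federal tax withheld: $1,274.95 × 0.1017 = $129.66
OASDI: $1,363.87 × 0.04 = $54.55
Paid family leave insurance: $1,363.87 × 0.0071 = $9.68
Dental insurance premium: $13.53
(Employer's $103.00 toward dental insurance premium is not withheld from the employee.)
Total deductions = $88.92 + $76.50 + $129.66 + $54.55 + $9.68 + $13.53 = $372.84
Net pay = $1,363.87 − $372.84 = $991.03

$991.03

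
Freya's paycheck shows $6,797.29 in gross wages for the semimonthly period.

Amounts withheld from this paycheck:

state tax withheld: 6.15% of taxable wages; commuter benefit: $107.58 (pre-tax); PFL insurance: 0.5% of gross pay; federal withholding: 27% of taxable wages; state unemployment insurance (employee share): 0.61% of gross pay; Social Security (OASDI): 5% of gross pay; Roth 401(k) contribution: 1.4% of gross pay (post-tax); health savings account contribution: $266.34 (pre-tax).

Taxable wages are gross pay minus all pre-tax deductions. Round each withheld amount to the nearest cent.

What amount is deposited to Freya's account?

Commuter benefit: $107.58
Health savings account contribution: $266.34
Pre-tax total = $107.58 + $266.34 = $373.92
Taxable wages = $6,797.29 − $373.92 = $6,423.37
State tax withheld: $6,423.37 × 0.0615 = $395.04
Federal withholding: $6,423.37 × 0.27 = $1,734.31
Social Security (OASDI): $6,797.29 × 0.05 = $339.86
PFL insurance: $6,797.29 × 0.005 = $33.99
State unemployment insurance (employee share): $6,797.29 × 0.0061 = $41.46
Roth 401(k) contribution: $6,797.29 × 0.014 = $95.16
Total deductions = $107.58 + $266.34 + $395.04 + $1,734.31 + $339.86 + $33.99 + $41.46 + $95.16 = $3,013.74
Net pay = $6,797.29 − $3,013.74 = $3,783.55

$3,783.55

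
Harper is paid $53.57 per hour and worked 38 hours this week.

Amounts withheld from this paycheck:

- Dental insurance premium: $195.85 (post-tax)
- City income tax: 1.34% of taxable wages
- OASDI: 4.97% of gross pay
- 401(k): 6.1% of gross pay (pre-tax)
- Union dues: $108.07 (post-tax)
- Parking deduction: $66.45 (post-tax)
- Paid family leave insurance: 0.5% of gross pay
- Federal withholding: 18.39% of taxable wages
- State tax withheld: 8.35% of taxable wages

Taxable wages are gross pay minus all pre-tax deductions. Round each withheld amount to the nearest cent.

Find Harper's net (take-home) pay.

Gross pay: 38 × $53.57 = $2035.66
401(k): $2035.66 × 0.061 = $124.18
Taxable wages = $2035.66 − $124.18 = $1911.48
City income tax: $1911.48 × 0.0134 = $25.61
Federal withholding: $1911.48 × 0.1839 = $351.52
State tax withheld: $1911.48 × 0.0835 = $159.61
OASDI: $2035.66 × 0.0497 = $101.17
Paid family leave insurance: $2035.66 × 0.005 = $10.18
Dental insurance premium: $195.85
Parking deduction: $66.45
Union dues: $108.07
Total deductions = $124.18 + $25.61 + $351.52 + $159.61 + $101.17 + $10.18 + $195.85 + $66.45 + $108.07 = $1142.64
Net pay = $2035.66 − $1142.64 = $893.02

$893.02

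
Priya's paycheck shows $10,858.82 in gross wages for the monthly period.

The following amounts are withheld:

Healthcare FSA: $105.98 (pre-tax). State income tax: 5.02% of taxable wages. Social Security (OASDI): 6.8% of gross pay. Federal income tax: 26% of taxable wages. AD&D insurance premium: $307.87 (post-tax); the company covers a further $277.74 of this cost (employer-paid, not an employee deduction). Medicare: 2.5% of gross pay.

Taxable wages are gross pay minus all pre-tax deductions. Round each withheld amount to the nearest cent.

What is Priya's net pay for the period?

$6,099.57

Healthcare FSA: $105.98
Taxable wages = $10,858.82 − $105.98 = $10,752.84
Federal income tax: $10,752.84 × 0.26 = $2,795.74
State income tax: $10,752.84 × 0.0502 = $539.79
Medicare: $10,858.82 × 0.025 = $271.47
Social Security (OASDI): $10,858.82 × 0.068 = $738.40
AD&D insurance premium: $307.87
(Employer's $277.74 toward AD&D insurance premium is not withheld from the employee.)
Total deductions = $105.98 + $2,795.74 + $539.79 + $271.47 + $738.40 + $307.87 = $4,759.25
Net pay = $10,858.82 − $4,759.25 = $6,099.57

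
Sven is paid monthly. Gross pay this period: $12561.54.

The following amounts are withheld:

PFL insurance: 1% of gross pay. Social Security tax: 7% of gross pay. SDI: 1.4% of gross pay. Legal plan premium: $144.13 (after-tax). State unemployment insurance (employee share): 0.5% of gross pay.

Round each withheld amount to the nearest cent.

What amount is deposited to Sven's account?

SDI: $12561.54 × 0.014 = $175.86
Social Security tax: $12561.54 × 0.07 = $879.31
PFL insurance: $12561.54 × 0.01 = $125.62
State unemployment insurance (employee share): $12561.54 × 0.005 = $62.81
Legal plan premium: $144.13
Total deductions = $175.86 + $879.31 + $125.62 + $62.81 + $144.13 = $1387.73
Net pay = $12561.54 − $1387.73 = $11173.81

$11173.81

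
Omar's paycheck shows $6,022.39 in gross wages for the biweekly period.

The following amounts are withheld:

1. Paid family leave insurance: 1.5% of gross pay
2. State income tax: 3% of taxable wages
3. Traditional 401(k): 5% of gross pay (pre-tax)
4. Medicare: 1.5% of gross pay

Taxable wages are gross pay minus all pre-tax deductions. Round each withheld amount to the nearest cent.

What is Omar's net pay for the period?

$5,368.95

Traditional 401(k): $6,022.39 × 0.05 = $301.12
Taxable wages = $6,022.39 − $301.12 = $5,721.27
State income tax: $5,721.27 × 0.03 = $171.64
Medicare: $6,022.39 × 0.015 = $90.34
Paid family leave insurance: $6,022.39 × 0.015 = $90.34
Total deductions = $301.12 + $171.64 + $90.34 + $90.34 = $653.44
Net pay = $6,022.39 − $653.44 = $5,368.95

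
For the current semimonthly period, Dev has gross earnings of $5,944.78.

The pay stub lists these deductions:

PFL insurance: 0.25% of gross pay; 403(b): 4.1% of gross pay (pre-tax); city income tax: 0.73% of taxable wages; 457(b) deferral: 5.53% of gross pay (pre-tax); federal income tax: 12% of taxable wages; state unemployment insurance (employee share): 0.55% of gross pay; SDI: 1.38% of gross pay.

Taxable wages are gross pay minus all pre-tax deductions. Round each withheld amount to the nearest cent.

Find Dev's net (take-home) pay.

457(b) deferral: $5,944.78 × 0.0553 = $328.75
403(b): $5,944.78 × 0.041 = $243.74
Pre-tax total = $328.75 + $243.74 = $572.49
Taxable wages = $5,944.78 − $572.49 = $5,372.29
City income tax: $5,372.29 × 0.0073 = $39.22
Federal income tax: $5,372.29 × 0.12 = $644.67
State unemployment insurance (employee share): $5,944.78 × 0.0055 = $32.70
PFL insurance: $5,944.78 × 0.0025 = $14.86
SDI: $5,944.78 × 0.0138 = $82.04
Total deductions = $328.75 + $243.74 + $39.22 + $644.67 + $32.70 + $14.86 + $82.04 = $1,385.98
Net pay = $5,944.78 − $1,385.98 = $4,558.80

$4,558.80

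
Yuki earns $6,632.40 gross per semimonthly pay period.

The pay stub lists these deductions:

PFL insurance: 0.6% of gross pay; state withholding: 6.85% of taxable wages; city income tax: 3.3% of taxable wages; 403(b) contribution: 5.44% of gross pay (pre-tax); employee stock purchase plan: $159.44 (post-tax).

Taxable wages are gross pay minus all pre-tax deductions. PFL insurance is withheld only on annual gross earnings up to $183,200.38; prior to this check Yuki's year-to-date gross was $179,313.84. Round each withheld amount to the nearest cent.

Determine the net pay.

403(b) contribution: $6,632.40 × 0.0544 = $360.80
Taxable wages = $6,632.40 − $360.80 = $6,271.60
City income tax: $6,271.60 × 0.033 = $206.96
State withholding: $6,271.60 × 0.0685 = $429.60
PFL insurance: only $183,200.38 − $179,313.84 = $3,886.54 of this check is subject → $3,886.54 × 0.006 = $23.32
Employee stock purchase plan: $159.44
Total deductions = $360.80 + $206.96 + $429.60 + $23.32 + $159.44 = $1,180.12
Net pay = $6,632.40 − $1,180.12 = $5,452.28

$5,452.28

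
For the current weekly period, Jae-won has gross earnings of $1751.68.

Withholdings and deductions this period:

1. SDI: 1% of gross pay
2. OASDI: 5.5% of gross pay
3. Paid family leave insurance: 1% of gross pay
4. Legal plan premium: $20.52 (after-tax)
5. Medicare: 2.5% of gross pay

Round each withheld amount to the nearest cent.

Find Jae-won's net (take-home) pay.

$1555.99

Paid family leave insurance: $1751.68 × 0.01 = $17.52
Medicare: $1751.68 × 0.025 = $43.79
SDI: $1751.68 × 0.01 = $17.52
OASDI: $1751.68 × 0.055 = $96.34
Legal plan premium: $20.52
Total deductions = $17.52 + $43.79 + $17.52 + $96.34 + $20.52 = $195.69
Net pay = $1751.68 − $195.69 = $1555.99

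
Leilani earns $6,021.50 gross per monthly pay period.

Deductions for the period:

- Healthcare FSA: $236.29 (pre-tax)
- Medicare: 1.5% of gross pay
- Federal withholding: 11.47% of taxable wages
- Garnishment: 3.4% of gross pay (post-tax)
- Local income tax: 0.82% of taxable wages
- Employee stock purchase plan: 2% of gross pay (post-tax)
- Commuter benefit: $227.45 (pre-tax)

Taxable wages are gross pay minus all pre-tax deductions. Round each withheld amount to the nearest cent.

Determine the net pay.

$4,459.23

Healthcare FSA: $236.29
Commuter benefit: $227.45
Pre-tax total = $236.29 + $227.45 = $463.74
Taxable wages = $6,021.50 − $463.74 = $5,557.76
Federal withholding: $5,557.76 × 0.1147 = $637.48
Local income tax: $5,557.76 × 0.0082 = $45.57
Medicare: $6,021.50 × 0.015 = $90.32
Garnishment: $6,021.50 × 0.034 = $204.73
Employee stock purchase plan: $6,021.50 × 0.02 = $120.43
Total deductions = $236.29 + $227.45 + $637.48 + $45.57 + $90.32 + $204.73 + $120.43 = $1,562.27
Net pay = $6,021.50 − $1,562.27 = $4,459.23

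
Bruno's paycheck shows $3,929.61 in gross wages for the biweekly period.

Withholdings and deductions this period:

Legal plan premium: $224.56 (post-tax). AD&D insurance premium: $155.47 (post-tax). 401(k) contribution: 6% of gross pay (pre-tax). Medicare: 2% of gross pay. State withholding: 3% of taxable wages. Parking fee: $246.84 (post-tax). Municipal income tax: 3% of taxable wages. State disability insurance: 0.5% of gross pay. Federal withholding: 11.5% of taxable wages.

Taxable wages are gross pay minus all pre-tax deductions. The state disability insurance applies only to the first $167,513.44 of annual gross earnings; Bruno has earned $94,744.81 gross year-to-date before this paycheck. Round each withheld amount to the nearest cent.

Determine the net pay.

$2,322.31

401(k) contribution: $3,929.61 × 0.06 = $235.78
Taxable wages = $3,929.61 − $235.78 = $3,693.83
Municipal income tax: $3,693.83 × 0.03 = $110.81
State withholding: $3,693.83 × 0.03 = $110.81
Federal withholding: $3,693.83 × 0.115 = $424.79
State disability insurance: cap not yet reached, full $3,929.61 is subject → $3,929.61 × 0.005 = $19.65
Medicare: $3,929.61 × 0.02 = $78.59
Legal plan premium: $224.56
Parking fee: $246.84
AD&D insurance premium: $155.47
Total deductions = $235.78 + $110.81 + $110.81 + $424.79 + $19.65 + $78.59 + $224.56 + $246.84 + $155.47 = $1,607.30
Net pay = $3,929.61 − $1,607.30 = $2,322.31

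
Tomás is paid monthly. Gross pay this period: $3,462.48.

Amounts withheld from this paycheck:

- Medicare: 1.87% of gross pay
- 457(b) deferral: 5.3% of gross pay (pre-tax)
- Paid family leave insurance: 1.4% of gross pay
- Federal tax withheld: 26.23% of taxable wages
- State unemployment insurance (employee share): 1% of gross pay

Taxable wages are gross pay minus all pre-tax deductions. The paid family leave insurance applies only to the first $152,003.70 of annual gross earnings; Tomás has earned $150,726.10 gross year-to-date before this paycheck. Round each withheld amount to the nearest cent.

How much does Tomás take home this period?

$2,301.64

457(b) deferral: $3,462.48 × 0.053 = $183.51
Taxable wages = $3,462.48 − $183.51 = $3,278.97
Federal tax withheld: $3,278.97 × 0.2623 = $860.07
State unemployment insurance (employee share): $3,462.48 × 0.01 = $34.62
Paid family leave insurance: only $152,003.70 − $150,726.10 = $1,277.60 of this check is subject → $1,277.60 × 0.014 = $17.89
Medicare: $3,462.48 × 0.0187 = $64.75
Total deductions = $183.51 + $860.07 + $34.62 + $17.89 + $64.75 = $1,160.84
Net pay = $3,462.48 − $1,160.84 = $2,301.64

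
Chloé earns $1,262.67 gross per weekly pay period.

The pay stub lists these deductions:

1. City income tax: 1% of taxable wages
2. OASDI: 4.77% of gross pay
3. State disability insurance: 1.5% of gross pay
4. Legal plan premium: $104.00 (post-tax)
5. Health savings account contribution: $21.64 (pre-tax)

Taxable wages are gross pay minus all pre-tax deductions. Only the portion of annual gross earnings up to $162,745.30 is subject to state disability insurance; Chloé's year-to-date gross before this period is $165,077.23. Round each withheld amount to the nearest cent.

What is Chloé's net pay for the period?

$1,064.39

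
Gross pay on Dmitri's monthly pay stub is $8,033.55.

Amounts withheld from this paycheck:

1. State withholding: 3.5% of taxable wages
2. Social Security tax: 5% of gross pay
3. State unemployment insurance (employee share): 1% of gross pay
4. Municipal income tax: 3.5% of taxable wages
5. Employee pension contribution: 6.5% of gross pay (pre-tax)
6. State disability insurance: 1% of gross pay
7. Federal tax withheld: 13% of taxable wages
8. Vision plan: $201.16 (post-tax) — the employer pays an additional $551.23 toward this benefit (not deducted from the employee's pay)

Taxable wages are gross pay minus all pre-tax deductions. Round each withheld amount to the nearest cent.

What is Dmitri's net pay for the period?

Employee pension contribution: $8,033.55 × 0.065 = $522.18
Taxable wages = $8,033.55 − $522.18 = $7,511.37
Municipal income tax: $7,511.37 × 0.035 = $262.90
Federal tax withheld: $7,511.37 × 0.13 = $976.48
State withholding: $7,511.37 × 0.035 = $262.90
Social Security tax: $8,033.55 × 0.05 = $401.68
State disability insurance: $8,033.55 × 0.01 = $80.34
State unemployment insurance (employee share): $8,033.55 × 0.01 = $80.34
Vision plan: $201.16
(Employer's $551.23 toward vision plan is not withheld from the employee.)
Total deductions = $522.18 + $262.90 + $976.48 + $262.90 + $401.68 + $80.34 + $80.34 + $201.16 = $2,787.98
Net pay = $8,033.55 − $2,787.98 = $5,245.57

$5,245.57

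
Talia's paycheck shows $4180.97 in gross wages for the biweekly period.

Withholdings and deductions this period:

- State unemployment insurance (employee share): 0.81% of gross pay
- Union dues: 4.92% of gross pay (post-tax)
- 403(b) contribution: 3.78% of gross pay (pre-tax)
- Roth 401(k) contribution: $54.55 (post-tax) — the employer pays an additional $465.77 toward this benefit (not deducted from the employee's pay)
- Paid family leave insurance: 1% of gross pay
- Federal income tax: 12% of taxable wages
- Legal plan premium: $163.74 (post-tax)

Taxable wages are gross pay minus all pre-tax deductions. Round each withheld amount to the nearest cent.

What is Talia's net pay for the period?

$3040.51

403(b) contribution: $4180.97 × 0.0378 = $158.04
Taxable wages = $4180.97 − $158.04 = $4022.93
Federal income tax: $4022.93 × 0.12 = $482.75
State unemployment insurance (employee share): $4180.97 × 0.0081 = $33.87
Paid family leave insurance: $4180.97 × 0.01 = $41.81
Roth 401(k) contribution: $54.55
Union dues: $4180.97 × 0.0492 = $205.70
Legal plan premium: $163.74
(Employer's $465.77 toward Roth 401(k) contribution is not withheld from the employee.)
Total deductions = $158.04 + $482.75 + $33.87 + $41.81 + $54.55 + $205.70 + $163.74 = $1140.46
Net pay = $4180.97 − $1140.46 = $3040.51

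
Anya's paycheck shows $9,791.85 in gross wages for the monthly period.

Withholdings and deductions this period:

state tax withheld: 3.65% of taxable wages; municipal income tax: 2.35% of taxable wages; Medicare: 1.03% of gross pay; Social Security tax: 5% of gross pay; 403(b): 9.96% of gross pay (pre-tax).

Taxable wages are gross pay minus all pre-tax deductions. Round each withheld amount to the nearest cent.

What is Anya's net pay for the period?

$7,697.13

403(b): $9,791.85 × 0.0996 = $975.27
Taxable wages = $9,791.85 − $975.27 = $8,816.58
Municipal income tax: $8,816.58 × 0.0235 = $207.19
State tax withheld: $8,816.58 × 0.0365 = $321.81
Social Security tax: $9,791.85 × 0.05 = $489.59
Medicare: $9,791.85 × 0.0103 = $100.86
Total deductions = $975.27 + $207.19 + $321.81 + $489.59 + $100.86 = $2,094.72
Net pay = $9,791.85 − $2,094.72 = $7,697.13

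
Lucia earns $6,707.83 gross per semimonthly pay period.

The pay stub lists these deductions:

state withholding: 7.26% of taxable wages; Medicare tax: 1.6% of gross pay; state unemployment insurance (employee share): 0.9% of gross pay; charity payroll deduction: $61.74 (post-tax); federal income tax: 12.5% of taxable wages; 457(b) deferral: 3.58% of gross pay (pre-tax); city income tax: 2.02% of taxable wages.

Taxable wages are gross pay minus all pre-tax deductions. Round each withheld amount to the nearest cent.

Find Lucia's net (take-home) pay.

$4,829.59

457(b) deferral: $6,707.83 × 0.0358 = $240.14
Taxable wages = $6,707.83 − $240.14 = $6,467.69
City income tax: $6,467.69 × 0.0202 = $130.65
State withholding: $6,467.69 × 0.0726 = $469.55
Federal income tax: $6,467.69 × 0.125 = $808.46
State unemployment insurance (employee share): $6,707.83 × 0.009 = $60.37
Medicare tax: $6,707.83 × 0.016 = $107.33
Charity payroll deduction: $61.74
Total deductions = $240.14 + $130.65 + $469.55 + $808.46 + $60.37 + $107.33 + $61.74 = $1,878.24
Net pay = $6,707.83 − $1,878.24 = $4,829.59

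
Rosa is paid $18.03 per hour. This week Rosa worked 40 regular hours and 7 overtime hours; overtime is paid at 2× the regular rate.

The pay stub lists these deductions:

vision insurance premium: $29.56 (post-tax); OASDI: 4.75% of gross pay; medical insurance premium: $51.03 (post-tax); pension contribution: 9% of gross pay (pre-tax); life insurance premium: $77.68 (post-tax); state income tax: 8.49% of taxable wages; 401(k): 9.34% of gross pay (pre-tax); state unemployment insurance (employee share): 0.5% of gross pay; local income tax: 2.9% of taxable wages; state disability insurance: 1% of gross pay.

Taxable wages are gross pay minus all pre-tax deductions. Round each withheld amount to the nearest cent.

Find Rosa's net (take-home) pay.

$485.36

Regular pay: 40 × $18.03 = $721.20
Overtime pay: 7 × $18.03 × 2 = $252.42
Gross pay = $721.20 + $252.42 = $973.62
Pension contribution: $973.62 × 0.09 = $87.63
401(k): $973.62 × 0.0934 = $90.94
Pre-tax total = $87.63 + $90.94 = $178.57
Taxable wages = $973.62 − $178.57 = $795.05
State income tax: $795.05 × 0.0849 = $67.50
Local income tax: $795.05 × 0.029 = $23.06
State disability insurance: $973.62 × 0.01 = $9.74
State unemployment insurance (employee share): $973.62 × 0.005 = $4.87
OASDI: $973.62 × 0.0475 = $46.25
Life insurance premium: $77.68
Vision insurance premium: $29.56
Medical insurance premium: $51.03
Total deductions = $87.63 + $90.94 + $67.50 + $23.06 + $9.74 + $4.87 + $46.25 + $77.68 + $29.56 + $51.03 = $488.26
Net pay = $973.62 − $488.26 = $485.36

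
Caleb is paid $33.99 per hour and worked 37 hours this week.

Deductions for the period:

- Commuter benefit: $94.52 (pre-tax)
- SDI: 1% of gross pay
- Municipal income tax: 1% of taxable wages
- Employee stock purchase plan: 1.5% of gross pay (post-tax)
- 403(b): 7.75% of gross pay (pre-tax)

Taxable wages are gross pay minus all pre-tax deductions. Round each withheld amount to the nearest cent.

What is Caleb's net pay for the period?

Gross pay: 37 × $33.99 = $1,257.63
403(b): $1,257.63 × 0.0775 = $97.47
Commuter benefit: $94.52
Pre-tax total = $97.47 + $94.52 = $191.99
Taxable wages = $1,257.63 − $191.99 = $1,065.64
Municipal income tax: $1,065.64 × 0.01 = $10.66
SDI: $1,257.63 × 0.01 = $12.58
Employee stock purchase plan: $1,257.63 × 0.015 = $18.86
Total deductions = $97.47 + $94.52 + $10.66 + $12.58 + $18.86 = $234.09
Net pay = $1,257.63 − $234.09 = $1,023.54

$1,023.54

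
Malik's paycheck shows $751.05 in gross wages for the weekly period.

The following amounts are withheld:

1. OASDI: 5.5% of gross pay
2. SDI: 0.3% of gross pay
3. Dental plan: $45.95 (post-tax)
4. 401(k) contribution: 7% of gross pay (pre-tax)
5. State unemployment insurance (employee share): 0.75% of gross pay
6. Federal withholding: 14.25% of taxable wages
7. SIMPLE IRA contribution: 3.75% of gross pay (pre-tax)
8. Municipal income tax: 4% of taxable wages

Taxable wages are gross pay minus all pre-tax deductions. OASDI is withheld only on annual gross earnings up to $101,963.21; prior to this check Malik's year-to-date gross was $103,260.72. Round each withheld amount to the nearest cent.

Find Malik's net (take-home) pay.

SIMPLE IRA contribution: $751.05 × 0.0375 = $28.16
401(k) contribution: $751.05 × 0.07 = $52.57
Pre-tax total = $28.16 + $52.57 = $80.73
Taxable wages = $751.05 − $80.73 = $670.32
Federal withholding: $670.32 × 0.1425 = $95.52
Municipal income tax: $670.32 × 0.04 = $26.81
SDI: $751.05 × 0.003 = $2.25
OASDI: annual cap $101,963.21 already reached (YTD $103,260.72), so $0.00
State unemployment insurance (employee share): $751.05 × 0.0075 = $5.63
Dental plan: $45.95
Total deductions = $28.16 + $52.57 + $95.52 + $26.81 + $2.25 + $0.00 + $5.63 + $45.95 = $256.89
Net pay = $751.05 − $256.89 = $494.16

$494.16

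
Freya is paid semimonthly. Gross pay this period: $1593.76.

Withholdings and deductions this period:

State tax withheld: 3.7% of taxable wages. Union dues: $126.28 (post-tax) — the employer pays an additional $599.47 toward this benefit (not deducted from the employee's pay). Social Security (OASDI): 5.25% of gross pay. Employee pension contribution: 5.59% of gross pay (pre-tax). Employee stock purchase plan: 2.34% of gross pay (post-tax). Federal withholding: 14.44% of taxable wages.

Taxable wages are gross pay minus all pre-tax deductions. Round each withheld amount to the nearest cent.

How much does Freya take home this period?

Employee pension contribution: $1593.76 × 0.0559 = $89.09
Taxable wages = $1593.76 − $89.09 = $1504.67
State tax withheld: $1504.67 × 0.037 = $55.67
Federal withholding: $1504.67 × 0.1444 = $217.27
Social Security (OASDI): $1593.76 × 0.0525 = $83.67
Union dues: $126.28
Employee stock purchase plan: $1593.76 × 0.0234 = $37.29
(Employer's $599.47 toward union dues is not withheld from the employee.)
Total deductions = $89.09 + $55.67 + $217.27 + $83.67 + $126.28 + $37.29 = $609.27
Net pay = $1593.76 − $609.27 = $984.49

$984.49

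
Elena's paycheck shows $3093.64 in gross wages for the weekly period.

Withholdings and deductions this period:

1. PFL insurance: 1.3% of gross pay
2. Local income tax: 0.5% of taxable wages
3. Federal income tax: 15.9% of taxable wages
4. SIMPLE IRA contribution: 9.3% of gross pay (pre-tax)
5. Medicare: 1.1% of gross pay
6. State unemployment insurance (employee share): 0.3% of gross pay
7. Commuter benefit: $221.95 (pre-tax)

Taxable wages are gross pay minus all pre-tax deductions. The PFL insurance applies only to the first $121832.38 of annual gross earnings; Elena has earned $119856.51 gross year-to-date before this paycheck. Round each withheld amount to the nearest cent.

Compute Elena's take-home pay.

$2091.21

Commuter benefit: $221.95
SIMPLE IRA contribution: $3093.64 × 0.093 = $287.71
Pre-tax total = $221.95 + $287.71 = $509.66
Taxable wages = $3093.64 − $509.66 = $2583.98
Local income tax: $2583.98 × 0.005 = $12.92
Federal income tax: $2583.98 × 0.159 = $410.85
Medicare: $3093.64 × 0.011 = $34.03
PFL insurance: only $121832.38 − $119856.51 = $1975.87 of this check is subject → $1975.87 × 0.013 = $25.69
State unemployment insurance (employee share): $3093.64 × 0.003 = $9.28
Total deductions = $221.95 + $287.71 + $12.92 + $410.85 + $34.03 + $25.69 + $9.28 = $1002.43
Net pay = $3093.64 − $1002.43 = $2091.21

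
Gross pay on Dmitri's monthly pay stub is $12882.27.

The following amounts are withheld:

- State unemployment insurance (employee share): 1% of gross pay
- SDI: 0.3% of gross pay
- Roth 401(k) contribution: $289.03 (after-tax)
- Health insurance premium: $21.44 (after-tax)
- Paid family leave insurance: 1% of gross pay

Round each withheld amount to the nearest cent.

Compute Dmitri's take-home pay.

SDI: $12882.27 × 0.003 = $38.65
State unemployment insurance (employee share): $12882.27 × 0.01 = $128.82
Paid family leave insurance: $12882.27 × 0.01 = $128.82
Roth 401(k) contribution: $289.03
Health insurance premium: $21.44
Total deductions = $38.65 + $128.82 + $128.82 + $289.03 + $21.44 = $606.76
Net pay = $12882.27 − $606.76 = $12275.51

$12275.51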